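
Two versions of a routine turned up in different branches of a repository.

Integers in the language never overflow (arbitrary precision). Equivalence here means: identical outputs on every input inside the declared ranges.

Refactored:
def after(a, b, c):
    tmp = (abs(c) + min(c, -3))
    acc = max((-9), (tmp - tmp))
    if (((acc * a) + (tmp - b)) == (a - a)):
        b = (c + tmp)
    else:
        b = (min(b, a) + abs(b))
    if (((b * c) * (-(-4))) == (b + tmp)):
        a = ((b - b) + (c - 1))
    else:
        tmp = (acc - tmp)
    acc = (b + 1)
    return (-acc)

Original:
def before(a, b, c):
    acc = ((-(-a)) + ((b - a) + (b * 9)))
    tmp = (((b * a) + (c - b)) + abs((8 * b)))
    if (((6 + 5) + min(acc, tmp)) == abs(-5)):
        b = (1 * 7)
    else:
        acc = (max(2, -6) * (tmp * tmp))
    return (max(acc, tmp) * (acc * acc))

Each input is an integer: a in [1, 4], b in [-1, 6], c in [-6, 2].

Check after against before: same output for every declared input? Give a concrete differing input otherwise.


There is a counterexample at a=1, b=-1, c=-6: 512 on one side, -1 on the other.
before: acc=-10, then tmp=2, then (((6 + 5) + min(acc, tmp)) == abs(-5)) is false, then acc=8, then returns 512
after: tmp=0, then acc=0, then (((acc * a) + (tmp - b)) == (a - a)) is false, then b=0, then (((b * c) * (-(-4))) == (b + tmp)) is true, then a=-7, then acc=1, then returns -1
verdict: not equivalent; witness: a=1, b=-1, c=-6


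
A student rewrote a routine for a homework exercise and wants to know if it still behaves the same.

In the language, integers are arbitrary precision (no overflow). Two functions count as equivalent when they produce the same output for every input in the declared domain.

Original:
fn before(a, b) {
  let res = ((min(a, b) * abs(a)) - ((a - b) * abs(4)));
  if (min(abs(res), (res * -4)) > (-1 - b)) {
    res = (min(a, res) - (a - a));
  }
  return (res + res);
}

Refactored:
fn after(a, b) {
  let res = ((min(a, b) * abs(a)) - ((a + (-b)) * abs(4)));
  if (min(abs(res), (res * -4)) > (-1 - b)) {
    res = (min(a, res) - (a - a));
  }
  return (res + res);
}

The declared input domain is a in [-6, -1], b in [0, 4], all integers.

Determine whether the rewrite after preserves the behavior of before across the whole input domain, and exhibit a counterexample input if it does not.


The two are interchangeable: arithmetic usage differs, and every declared input agrees.
As a probe, take a=-1, b=0: before runs res=3, then (min(abs(res), (res * -4)) > (-1 - b)) is false, then returns 6; after runs res=3, then (min(abs(res), (res * -4)) > (-1 - b)) is false, then returns 6; both end at 6.
An exhaustive pass over the 30 declared inputs shows identical outputs.
verdict: equivalent


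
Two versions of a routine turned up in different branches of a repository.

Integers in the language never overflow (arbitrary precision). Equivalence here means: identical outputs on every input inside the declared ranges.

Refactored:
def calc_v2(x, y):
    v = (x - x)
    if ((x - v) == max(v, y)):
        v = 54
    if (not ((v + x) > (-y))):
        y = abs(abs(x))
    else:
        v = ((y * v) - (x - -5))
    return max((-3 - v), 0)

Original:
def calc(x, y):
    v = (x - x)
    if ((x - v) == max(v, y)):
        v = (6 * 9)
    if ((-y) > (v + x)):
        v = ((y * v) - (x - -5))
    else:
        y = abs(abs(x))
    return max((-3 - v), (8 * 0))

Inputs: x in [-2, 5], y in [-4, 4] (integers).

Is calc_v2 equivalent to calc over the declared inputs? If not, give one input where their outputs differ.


Take x=-1, y=-4.
calc: v=0, then ((x - v) == max(v, y)) is false, then ((-y) > (v + x)) is true, then v=-4, then returns 1
calc_v2: v=0, then ((x - v) == max(v, y)) is false, then (not ((v + x) > (-y))) is true, then y=1, then returns 0
1 != 0, so the rewrite changes behavior.
verdict: not equivalent; witness: x=-1, y=-4


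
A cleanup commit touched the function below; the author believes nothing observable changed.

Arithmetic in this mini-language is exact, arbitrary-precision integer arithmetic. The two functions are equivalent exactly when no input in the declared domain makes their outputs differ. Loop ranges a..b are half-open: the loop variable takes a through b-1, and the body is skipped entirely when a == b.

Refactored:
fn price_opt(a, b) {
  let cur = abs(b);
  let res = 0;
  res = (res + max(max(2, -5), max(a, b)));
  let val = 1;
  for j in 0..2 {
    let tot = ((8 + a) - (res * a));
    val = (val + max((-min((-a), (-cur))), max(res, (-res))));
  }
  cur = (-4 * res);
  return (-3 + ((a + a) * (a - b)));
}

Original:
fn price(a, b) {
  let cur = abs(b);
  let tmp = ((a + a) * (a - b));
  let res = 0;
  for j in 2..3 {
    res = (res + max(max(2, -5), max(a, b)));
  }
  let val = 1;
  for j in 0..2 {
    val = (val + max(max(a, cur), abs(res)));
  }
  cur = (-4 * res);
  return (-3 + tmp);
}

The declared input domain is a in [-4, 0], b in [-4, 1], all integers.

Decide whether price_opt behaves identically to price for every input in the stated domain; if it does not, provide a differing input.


This is a faithful refactor — min/max/abs usage differs, loop structure differs, arithmetic usage differs, local variable names differ, statement counts differ, constant usage differs, but the computed results match everywhere.
Spot check at a=-1, b=-2 — price: cur=2, then tmp=-2, then res=0, then (j=2), then res=2, then val=1, then (j=0), then val=3, then (j=1), then val=5, then cur=-8, then returns -5. price_opt: cur=2, then res=0, then res=2, then val=1, then (j=0), then tot=9, then val=3, then (j=1), then tot=9, then val=5, then cur=-8, then returns -5. Both give -5.
Checked all 30 inputs in the declared domain: the outputs agree on every one.
verdict: equivalent


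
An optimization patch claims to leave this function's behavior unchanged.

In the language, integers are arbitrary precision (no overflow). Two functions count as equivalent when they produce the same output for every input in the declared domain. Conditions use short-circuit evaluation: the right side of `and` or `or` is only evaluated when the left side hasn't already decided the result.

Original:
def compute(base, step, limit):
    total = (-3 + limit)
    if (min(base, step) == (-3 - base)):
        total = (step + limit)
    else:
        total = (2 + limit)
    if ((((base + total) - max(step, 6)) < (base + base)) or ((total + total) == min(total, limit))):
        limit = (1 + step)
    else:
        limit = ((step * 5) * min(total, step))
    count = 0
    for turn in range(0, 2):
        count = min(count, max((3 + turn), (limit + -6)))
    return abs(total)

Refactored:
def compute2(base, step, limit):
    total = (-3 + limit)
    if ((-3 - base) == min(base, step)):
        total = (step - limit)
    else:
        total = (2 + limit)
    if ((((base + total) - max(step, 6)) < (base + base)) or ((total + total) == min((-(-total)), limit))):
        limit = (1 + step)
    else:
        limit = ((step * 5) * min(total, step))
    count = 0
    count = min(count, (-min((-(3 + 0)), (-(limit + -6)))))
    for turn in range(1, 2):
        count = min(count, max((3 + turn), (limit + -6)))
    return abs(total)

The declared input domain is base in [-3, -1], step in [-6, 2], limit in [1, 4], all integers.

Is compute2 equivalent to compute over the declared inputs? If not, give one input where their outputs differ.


Try base=-1, step=-2, limit=1.
compute: total := -2 | (min(base, step) == (-3 - base)): true | total := -1 | ((((base + total) - max(step, 6)) < (base + base)) or ((total + total) == min(total, limit))): true | limit := -1 | count := 0 | iter turn=0: | count := 0 | iter turn=1: | count := 0 | result 1
compute2: total := -2 | ((-3 - base) == min(base, step)): true | total := -3 | ((((base + total) - max(step, 6)) < (base + base)) or ((total + total) == min((-(-total)), limit))): true | limit := -1 | count := 0 | count := 0 | iter turn=1: | count := 0 | result 3
1 and 3 differ, so these are not the same function on this domain.
verdict: not equivalent; witness: base=-1, step=-2, limit=1


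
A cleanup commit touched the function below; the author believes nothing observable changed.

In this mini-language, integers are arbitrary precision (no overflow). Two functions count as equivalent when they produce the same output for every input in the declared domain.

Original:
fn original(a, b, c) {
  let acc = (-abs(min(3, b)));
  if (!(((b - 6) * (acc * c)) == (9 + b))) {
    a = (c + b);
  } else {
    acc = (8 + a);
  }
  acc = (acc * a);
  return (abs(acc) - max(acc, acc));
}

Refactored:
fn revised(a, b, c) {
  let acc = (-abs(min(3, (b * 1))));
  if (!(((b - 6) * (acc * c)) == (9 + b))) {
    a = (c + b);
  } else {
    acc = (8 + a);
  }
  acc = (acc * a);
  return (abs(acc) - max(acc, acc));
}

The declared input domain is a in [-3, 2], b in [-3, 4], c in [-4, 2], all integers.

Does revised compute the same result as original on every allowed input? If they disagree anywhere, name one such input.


Behavior is preserved: although arithmetic usage differs; also constant usage differs, the outputs never diverge.
Tracing a=0, b=3, c=1: original: acc = -3; (!(((b - 6) * (acc * c)) == (9 + b))) -> true; a = 4; acc = -12; return 24 | revised: acc = -3; (!(((b - 6) * (acc * c)) == (9 + b))) -> true; a = 4; acc = -12; return 24 — matching result 24.
An exhaustive pass over the 336 declared inputs shows identical outputs.
verdict: equivalent


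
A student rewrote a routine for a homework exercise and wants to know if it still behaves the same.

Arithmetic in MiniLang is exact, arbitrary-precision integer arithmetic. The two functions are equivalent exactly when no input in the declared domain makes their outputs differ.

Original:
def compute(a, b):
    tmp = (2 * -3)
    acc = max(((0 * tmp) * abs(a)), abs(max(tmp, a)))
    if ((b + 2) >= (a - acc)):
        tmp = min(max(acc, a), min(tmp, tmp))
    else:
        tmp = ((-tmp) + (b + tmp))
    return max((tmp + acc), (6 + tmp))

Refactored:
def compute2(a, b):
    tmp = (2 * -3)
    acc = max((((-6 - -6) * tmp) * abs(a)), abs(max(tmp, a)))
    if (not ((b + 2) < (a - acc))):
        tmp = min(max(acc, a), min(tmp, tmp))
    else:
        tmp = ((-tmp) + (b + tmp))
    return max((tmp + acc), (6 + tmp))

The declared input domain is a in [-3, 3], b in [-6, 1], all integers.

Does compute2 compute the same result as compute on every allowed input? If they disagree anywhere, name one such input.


Comparing the listings, the differences include: arithmetic usage differs, plus constant usage differs, plus comparison usage differs, plus boolean connective usage differs.
As a probe, take a=-3, b=-5: compute runs tmp becomes -6; next acc becomes 3; next ((b + 2) >= (a - acc)) evaluates to true; next tmp becomes -6; next final value 0; compute2 runs tmp becomes -6; next acc becomes 3; next (not ((b + 2) < (a - acc))) evaluates to true; next tmp becomes -6; next final value 0; both end at 0.
Checked all 56 inputs in the declared domain: the outputs agree on every one.
verdict: equivalent


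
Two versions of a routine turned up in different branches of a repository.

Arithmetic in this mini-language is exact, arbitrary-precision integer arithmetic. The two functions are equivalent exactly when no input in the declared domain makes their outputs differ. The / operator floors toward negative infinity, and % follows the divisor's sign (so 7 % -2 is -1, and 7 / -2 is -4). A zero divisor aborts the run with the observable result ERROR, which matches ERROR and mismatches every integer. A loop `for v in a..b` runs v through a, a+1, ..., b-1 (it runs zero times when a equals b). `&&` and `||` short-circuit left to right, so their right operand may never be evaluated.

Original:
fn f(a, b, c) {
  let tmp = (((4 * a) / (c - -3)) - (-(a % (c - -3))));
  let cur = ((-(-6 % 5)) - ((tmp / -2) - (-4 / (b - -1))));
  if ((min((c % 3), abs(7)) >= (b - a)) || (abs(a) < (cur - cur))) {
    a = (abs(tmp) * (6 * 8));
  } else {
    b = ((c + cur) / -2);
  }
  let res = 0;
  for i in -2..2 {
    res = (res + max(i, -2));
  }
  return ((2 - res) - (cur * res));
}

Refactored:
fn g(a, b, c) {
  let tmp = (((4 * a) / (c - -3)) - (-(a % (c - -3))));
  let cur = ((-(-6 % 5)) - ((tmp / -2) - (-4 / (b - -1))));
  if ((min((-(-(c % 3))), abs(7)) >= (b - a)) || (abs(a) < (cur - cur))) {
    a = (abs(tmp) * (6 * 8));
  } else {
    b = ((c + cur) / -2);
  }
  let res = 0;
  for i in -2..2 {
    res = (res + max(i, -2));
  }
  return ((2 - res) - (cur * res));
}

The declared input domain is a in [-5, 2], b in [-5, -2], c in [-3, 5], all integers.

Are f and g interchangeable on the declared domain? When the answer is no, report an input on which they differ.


Comparing the listings, the differences include: same computation, different form.
Tracing a=-3, b=-5, c=5: f: tmp = 3; cur = -1; ((min((c % 3), abs(7)) >= (b - a)) || (abs(a) < (cur - cur))) -> true; a = 144; res = 0; [i=-2]; res = -2; [i=-1]; res = -3; [i=0]; res = -3; [i=1]; res = -2; return 2 | g: tmp = 3; cur = -1; ((min((-(-(c % 3))), abs(7)) >= (b - a)) || (abs(a) < (cur - cur))) -> true; a = 144; res = 0; [i=-2]; res = -2; [i=-1]; res = -3; [i=0]; res = -3; [i=1]; res = -2; return 2 — matching result 2.
Every one of the 288 inputs gives matching results.
verdict: equivalent


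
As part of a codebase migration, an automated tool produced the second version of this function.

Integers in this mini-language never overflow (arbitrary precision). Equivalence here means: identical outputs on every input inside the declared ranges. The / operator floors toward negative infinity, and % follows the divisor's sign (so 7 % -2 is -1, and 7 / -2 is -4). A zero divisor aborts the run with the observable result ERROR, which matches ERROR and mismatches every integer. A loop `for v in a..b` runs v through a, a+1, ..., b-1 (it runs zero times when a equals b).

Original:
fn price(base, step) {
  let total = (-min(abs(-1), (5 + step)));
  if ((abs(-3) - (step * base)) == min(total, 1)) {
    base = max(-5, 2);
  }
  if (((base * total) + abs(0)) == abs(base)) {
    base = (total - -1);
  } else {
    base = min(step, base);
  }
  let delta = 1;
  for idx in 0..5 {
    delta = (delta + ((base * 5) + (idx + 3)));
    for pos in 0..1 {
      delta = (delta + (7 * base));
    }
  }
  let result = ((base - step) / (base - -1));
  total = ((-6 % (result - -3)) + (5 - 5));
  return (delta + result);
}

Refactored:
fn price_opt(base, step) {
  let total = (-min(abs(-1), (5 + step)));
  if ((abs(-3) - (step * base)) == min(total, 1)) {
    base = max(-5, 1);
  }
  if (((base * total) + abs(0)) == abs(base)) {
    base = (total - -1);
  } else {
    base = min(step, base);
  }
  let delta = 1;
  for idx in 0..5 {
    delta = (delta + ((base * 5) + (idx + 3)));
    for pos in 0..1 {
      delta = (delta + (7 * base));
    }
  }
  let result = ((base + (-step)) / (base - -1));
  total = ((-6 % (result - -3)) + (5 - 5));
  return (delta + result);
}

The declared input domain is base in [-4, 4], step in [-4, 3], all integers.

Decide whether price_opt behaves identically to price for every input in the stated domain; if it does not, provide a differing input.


There is a counterexample at base=2, step=2: 146 on one side, 85 on the other.
price: total := -1 | ((abs(-3) - (step * base)) == min(total, 1)): true | base := 2 | (((base * total) + abs(0)) == abs(base)): false | base := 2 | delta := 1 | iter idx=0: | delta := 14 | iter pos=0: | delta := 28 | iter idx=1: | delta := 42 | iter pos=0: | delta := 56 | iter idx=2: | delta := 71 | iter pos=0: | delta := 85 | iter idx=3: | delta := 101 | iter pos=0: | delta := 115 | iter idx=4: | delta := 132 | iter pos=0: | delta := 146 | result := 0 | total := 0 | result 146
price_opt: total := -1 | ((abs(-3) - (step * base)) == min(total, 1)): true | base := 1 | (((base * total) + abs(0)) == abs(base)): false | base := 1 | delta := 1 | iter idx=0: | delta := 9 | iter pos=0: | delta := 16 | iter idx=1: | delta := 25 | iter pos=0: | delta := 32 | iter idx=2: | delta := 42 | iter pos=0: | delta := 49 | iter idx=3: | delta := 60 | iter pos=0: | delta := 67 | iter idx=4: | delta := 79 | iter pos=0: | delta := 86 | result := -1 | total := 0 | result 85
verdict: not equivalent; witness: base=2, step=2


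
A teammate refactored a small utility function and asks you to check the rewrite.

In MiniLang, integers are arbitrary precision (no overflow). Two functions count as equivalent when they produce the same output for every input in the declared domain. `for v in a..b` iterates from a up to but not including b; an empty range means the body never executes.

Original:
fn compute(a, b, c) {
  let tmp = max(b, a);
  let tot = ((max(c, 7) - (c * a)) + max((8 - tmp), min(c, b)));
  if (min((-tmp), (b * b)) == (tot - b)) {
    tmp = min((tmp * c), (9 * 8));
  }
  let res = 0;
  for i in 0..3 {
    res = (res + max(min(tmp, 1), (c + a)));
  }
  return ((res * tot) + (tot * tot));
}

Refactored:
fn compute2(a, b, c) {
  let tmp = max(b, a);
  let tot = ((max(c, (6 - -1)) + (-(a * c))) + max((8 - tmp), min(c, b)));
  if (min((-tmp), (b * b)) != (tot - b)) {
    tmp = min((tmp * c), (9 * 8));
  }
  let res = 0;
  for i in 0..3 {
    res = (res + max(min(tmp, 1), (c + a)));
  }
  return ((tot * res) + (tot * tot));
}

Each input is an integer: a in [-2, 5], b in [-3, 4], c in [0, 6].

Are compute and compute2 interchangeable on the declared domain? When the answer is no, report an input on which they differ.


The rewrite breaks on a=-2, b=-3, c=0, where the results are 187 and 289.
compute: tmp := -2 | tot := 17 | (min((-tmp), (b * b)) == (tot - b)): false | res := 0 | iter i=0: | res := -2 | iter i=1: | res := -4 | iter i=2: | res := -6 | result 187
compute2: tmp := -2 | tot := 17 | (min((-tmp), (b * b)) != (tot - b)): true | tmp := 0 | res := 0 | iter i=0: | res := 0 | iter i=1: | res := 0 | iter i=2: | res := 0 | result 289
verdict: not equivalent; witness: a=-2, b=-3, c=0


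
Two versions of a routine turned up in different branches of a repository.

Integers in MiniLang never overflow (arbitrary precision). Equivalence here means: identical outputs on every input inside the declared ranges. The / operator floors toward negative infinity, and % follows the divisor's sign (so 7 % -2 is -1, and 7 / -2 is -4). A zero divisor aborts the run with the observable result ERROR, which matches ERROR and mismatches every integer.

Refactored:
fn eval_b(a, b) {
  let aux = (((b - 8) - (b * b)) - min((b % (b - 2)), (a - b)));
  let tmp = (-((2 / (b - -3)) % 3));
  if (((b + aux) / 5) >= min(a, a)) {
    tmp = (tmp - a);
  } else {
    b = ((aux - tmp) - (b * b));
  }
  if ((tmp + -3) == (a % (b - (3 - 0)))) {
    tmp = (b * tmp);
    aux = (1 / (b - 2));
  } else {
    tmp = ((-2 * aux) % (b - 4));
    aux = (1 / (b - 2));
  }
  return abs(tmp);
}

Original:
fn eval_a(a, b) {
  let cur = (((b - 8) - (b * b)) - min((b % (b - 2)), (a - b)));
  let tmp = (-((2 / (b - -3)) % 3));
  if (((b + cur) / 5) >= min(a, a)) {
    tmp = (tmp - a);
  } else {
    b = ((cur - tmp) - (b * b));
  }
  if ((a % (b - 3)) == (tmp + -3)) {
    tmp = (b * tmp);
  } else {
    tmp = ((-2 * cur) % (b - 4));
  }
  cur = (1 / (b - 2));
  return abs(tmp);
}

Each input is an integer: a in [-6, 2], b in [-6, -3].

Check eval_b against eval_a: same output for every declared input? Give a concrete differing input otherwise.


Equivalent — the differences include statement counts differ, and local variable names differ, and constant usage differs, and arithmetic usage differs, yet no declared input distinguishes the two.
One worked example (a=-1, b=-5) — eval_a: cur = -33; tmp = -2; (((b + cur) / 5) >= min(a, a)) -> false; b = -56; ((a % (b - 3)) == (tmp + -3)) -> false; tmp = -54; cur = -1; return 54; eval_b: aux = -33; tmp = -2; (((b + aux) / 5) >= min(a, a)) -> false; b = -56; ((tmp + -3) == (a % (b - (3 - 0)))) -> false; tmp = -54; aux = -1; return 54; agreement on 54.
Sweeping the whole domain (36 inputs) finds no disagreement.
verdict: equivalent


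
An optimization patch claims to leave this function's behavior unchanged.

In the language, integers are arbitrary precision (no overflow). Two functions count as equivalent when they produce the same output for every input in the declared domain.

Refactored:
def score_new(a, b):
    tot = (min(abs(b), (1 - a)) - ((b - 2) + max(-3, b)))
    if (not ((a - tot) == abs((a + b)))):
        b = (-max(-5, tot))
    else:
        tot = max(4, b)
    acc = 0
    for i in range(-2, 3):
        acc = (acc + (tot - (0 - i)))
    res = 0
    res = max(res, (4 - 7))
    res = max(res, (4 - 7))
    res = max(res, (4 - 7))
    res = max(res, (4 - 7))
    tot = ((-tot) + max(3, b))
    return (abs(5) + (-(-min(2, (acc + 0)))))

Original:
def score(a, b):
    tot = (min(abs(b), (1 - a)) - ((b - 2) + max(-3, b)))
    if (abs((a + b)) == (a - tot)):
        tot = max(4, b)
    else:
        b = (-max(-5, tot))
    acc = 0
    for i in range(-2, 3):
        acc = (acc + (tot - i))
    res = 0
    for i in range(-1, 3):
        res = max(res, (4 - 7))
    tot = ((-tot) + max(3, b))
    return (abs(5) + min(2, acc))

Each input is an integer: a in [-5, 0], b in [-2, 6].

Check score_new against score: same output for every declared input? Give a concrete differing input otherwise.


The two versions differ — the changes include constant usage differs, plus loop structure differs, plus min/max/abs usage differs, plus statement counts differ, plus arithmetic usage differs, plus boolean connective usage differs.
As a probe, take a=-5, b=3: score runs tot := -1 | (abs((a + b)) == (a - tot)): false | b := 1 | acc := 0 | iter i=-2: | acc := 1 | iter i=-1: | acc := 1 | iter i=0: | acc := 0 | iter i=1: | acc := -2 | iter i=2: | acc := -5 | res := 0 | iter i=-1: | res := 0 | iter i=0: | res := 0 | iter i=1: | res := 0 | iter i=2: | res := 0 | tot := 4 | result 0; score_new runs tot := -1 | (not ((a - tot) == abs((a + b)))): true | b := 1 | acc := 0 | iter i=-2: | acc := -3 | iter i=-1: | acc := -5 | iter i=0: | acc := -6 | iter i=1: | acc := -6 | iter i=2: | acc := -5 | res := 0 | res := 0 | res := 0 | res := 0 | res := 0 | tot := 4 | result 0; both end at 0.
Sweeping the whole domain (54 inputs) finds no disagreement.
verdict: equivalent


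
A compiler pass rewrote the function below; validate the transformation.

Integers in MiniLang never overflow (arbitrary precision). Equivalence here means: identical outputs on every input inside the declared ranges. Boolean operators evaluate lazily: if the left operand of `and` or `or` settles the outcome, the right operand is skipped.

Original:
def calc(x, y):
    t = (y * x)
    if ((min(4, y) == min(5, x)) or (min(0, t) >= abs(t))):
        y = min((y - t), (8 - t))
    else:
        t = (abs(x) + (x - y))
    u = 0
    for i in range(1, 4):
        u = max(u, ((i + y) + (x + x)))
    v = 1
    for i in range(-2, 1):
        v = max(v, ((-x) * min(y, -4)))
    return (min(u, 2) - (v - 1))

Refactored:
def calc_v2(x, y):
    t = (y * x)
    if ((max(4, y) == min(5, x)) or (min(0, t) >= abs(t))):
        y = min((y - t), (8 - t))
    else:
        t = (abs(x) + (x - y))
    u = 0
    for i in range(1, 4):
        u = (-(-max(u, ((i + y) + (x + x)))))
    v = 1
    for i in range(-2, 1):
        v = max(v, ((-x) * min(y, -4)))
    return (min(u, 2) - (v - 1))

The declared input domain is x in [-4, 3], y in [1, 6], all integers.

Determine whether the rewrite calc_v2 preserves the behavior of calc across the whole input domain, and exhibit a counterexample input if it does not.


Try x=3, y=3.
calc: t := 9 | ((min(4, y) == min(5, x)) or (min(0, t) >= abs(t))): true | y := -6 | u := 0 | iter i=1: | u := 1 | iter i=2: | u := 2 | iter i=3: | u := 3 | v := 1 | iter i=-2: | v := 18 | iter i=-1: | v := 18 | iter i=0: | v := 18 | result -15
calc_v2: t := 9 | ((max(4, y) == min(5, x)) or (min(0, t) >= abs(t))): false | t := 3 | u := 0 | iter i=1: | u := 10 | iter i=2: | u := 11 | iter i=3: | u := 12 | v := 1 | iter i=-2: | v := 12 | iter i=-1: | v := 12 | iter i=0: | v := 12 | result -9
-15 and -9 differ, so these are not the same function on this domain.
verdict: not equivalent; witness: x=3, y=3


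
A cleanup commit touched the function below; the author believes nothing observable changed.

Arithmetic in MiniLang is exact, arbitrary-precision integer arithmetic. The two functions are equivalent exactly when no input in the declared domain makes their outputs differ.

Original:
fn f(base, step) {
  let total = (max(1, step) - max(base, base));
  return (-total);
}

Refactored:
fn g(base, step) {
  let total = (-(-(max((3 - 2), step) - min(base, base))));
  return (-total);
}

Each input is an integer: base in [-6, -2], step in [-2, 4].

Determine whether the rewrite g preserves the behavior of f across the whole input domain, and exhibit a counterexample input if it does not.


Equivalent. The edit looks behavioral (`max(base, base)` became `min(base, base)`), but over these ranges it never changes the outcome.
Checked all 35 inputs in the declared domain: the outputs agree on every one.
Tracing base=-5, step=1: f: total := 6 | result -6 | g: total := 6 | result -6 — matching result -6.
verdict: equivalent


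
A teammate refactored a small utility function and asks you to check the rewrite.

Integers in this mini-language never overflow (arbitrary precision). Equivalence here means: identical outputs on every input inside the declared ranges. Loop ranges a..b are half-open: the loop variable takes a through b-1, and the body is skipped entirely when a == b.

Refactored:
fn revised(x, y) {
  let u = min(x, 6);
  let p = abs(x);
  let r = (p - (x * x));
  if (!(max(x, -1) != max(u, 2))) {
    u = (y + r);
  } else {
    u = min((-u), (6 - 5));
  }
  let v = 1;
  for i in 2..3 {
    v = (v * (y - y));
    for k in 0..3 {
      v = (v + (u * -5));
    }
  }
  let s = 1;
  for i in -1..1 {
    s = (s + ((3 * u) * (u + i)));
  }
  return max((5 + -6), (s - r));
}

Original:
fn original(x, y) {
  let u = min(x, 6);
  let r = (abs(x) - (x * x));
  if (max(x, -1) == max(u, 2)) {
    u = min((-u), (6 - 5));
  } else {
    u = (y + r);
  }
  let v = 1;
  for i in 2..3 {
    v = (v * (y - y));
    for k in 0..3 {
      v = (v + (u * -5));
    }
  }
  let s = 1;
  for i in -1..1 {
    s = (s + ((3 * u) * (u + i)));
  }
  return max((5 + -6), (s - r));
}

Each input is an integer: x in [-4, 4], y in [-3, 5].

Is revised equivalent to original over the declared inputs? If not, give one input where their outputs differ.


These are not equivalent — on x=-4, y=-3 the outputs split (1408 vs 16).
original: u = -4; r = -12; (max(x, -1) == max(u, 2)) -> false; u = -15; v = 1; [i=2]; v = 0; [k=0]; v = 75; [k=1]; v = 150; [k=2]; v = 225; s = 1; [i=-1]; s = 721; [i=0]; s = 1396; return 1408
revised: u = -4; p = 4; r = -12; (!(max(x, -1) != max(u, 2))) -> false; u = 1; v = 1; [i=2]; v = 0; [k=0]; v = -5; [k=1]; v = -10; [k=2]; v = -15; s = 1; [i=-1]; s = 1; [i=0]; s = 4; return 16
verdict: not equivalent; witness: x=-4, y=-3


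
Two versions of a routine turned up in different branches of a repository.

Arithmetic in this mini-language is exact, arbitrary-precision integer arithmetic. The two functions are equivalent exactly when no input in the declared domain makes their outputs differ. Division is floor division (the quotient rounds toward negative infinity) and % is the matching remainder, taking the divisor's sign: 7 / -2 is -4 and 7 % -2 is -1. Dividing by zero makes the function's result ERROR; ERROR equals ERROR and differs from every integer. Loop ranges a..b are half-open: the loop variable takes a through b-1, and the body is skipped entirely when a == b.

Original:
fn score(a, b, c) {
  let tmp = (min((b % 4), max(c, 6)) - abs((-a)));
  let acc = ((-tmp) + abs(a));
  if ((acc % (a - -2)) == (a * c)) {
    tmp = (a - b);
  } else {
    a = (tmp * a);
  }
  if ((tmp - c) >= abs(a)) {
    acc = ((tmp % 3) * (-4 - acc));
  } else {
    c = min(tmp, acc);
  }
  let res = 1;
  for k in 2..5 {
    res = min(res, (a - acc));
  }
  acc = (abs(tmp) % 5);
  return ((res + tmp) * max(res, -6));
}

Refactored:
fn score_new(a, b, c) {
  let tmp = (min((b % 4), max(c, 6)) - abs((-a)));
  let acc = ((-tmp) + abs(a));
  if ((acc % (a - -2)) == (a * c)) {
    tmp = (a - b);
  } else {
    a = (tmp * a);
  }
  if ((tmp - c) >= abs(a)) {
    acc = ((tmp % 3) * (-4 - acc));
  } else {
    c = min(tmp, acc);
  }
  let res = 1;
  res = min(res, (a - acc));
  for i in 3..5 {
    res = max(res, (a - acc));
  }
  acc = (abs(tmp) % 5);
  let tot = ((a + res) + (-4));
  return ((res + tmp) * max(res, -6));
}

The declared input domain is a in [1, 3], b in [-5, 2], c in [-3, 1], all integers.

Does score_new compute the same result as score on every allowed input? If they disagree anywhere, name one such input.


There is a counterexample at a=1, b=-5, c=-3: 3 on one side, 80 on the other.
score: tmp := 2 | acc := -1 | ((acc % (a - -2)) == (a * c)): false | a := 2 | ((tmp - c) >= abs(a)): true | acc := -6 | res := 1 | iter k=2: | res := 1 | iter k=3: | res := 1 | iter k=4: | res := 1 | acc := 2 | result 3
score_new: tmp := 2 | acc := -1 | ((acc % (a - -2)) == (a * c)): false | a := 2 | ((tmp - c) >= abs(a)): true | acc := -6 | res := 1 | res := 1 | iter i=3: | res := 8 | iter i=4: | res := 8 | acc := 2 | tot := 6 | result 80
verdict: not equivalent; witness: a=1, b=-5, c=-3


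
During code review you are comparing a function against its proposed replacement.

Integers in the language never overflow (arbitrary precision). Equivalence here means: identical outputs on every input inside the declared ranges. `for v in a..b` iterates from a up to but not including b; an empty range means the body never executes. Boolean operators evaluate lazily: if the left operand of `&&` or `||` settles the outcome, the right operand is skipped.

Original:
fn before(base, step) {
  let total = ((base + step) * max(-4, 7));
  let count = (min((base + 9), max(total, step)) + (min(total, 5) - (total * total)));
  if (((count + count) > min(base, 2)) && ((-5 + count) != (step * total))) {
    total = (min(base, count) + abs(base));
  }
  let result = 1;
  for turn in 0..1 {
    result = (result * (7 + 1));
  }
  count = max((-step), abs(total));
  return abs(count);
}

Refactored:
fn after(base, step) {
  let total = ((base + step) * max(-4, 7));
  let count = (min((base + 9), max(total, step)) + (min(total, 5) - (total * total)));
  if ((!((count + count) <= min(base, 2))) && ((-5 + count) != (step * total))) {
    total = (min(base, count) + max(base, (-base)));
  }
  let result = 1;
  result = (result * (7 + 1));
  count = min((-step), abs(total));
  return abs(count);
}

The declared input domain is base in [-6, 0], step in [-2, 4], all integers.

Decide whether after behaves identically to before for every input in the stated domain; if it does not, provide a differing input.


On input base=-6, step=-2, before returns 56 while after returns 2.
verdict: not equivalent; witness: base=-6, step=-2


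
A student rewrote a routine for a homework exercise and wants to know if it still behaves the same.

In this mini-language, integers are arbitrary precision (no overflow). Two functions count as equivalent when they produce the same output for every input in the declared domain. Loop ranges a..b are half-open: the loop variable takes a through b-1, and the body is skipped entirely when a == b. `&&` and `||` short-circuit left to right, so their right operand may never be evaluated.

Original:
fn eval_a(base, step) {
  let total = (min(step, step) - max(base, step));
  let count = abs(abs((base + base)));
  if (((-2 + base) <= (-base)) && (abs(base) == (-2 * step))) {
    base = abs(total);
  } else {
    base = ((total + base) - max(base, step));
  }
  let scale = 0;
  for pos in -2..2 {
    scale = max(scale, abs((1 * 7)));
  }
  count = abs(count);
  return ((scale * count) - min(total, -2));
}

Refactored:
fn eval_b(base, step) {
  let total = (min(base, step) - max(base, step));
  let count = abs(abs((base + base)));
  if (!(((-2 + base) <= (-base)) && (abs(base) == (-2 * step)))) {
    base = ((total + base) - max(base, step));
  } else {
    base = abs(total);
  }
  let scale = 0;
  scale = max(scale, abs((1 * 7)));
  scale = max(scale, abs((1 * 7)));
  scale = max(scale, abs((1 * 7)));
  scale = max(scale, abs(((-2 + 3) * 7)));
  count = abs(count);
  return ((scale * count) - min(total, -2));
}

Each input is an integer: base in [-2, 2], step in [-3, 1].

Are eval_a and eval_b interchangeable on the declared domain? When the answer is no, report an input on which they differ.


The rewrite breaks on base=-2, step=1, where the results are 30 and 31.
eval_a: total = 0; count = 4; (((-2 + base) <= (-base)) && (abs(base) == (-2 * step))) -> false; base = -3; scale = 0; [pos=-2]; scale = 7; [pos=-1]; scale = 7; [pos=0]; scale = 7; [pos=1]; scale = 7; count = 4; return 30
eval_b: total = -3; count = 4; (!(((-2 + base) <= (-base)) && (abs(base) == (-2 * step)))) -> true; base = -6; scale = 0; scale = 7; scale = 7; scale = 7; scale = 7; count = 4; return 31
verdict: not equivalent; witness: base=-2, step=1


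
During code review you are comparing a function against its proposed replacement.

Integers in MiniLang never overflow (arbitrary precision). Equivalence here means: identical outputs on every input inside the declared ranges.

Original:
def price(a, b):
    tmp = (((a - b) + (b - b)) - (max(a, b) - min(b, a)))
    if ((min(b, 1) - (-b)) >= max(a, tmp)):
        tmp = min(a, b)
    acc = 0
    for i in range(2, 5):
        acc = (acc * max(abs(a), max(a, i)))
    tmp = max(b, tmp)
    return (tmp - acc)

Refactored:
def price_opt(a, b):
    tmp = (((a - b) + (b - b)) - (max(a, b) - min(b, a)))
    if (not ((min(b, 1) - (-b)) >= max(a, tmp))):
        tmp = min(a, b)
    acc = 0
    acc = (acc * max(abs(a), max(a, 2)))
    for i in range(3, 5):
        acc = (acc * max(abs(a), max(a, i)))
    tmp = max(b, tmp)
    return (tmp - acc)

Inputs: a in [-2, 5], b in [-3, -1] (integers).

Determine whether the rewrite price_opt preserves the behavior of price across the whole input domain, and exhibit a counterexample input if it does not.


On input a=-2, b=-3, price returns 0 while price_opt returns -3.
verdict: not equivalent; witness: a=-2, b=-3


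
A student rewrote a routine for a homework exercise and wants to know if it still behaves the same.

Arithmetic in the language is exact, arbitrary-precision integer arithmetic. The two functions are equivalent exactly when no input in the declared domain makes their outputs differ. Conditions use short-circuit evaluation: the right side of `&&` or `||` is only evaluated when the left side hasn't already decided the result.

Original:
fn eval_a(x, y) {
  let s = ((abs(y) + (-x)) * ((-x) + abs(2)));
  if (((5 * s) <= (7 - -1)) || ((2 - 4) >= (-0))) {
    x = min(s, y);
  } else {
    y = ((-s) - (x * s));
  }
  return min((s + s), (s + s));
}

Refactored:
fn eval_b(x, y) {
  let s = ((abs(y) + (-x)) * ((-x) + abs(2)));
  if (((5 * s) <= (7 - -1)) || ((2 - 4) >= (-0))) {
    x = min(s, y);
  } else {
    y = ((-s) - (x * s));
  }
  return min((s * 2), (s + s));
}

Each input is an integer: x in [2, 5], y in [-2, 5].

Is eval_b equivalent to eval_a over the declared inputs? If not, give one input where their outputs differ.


Comparing the listings, the differences include: constant usage differs, and arithmetic usage differs.
One worked example (x=2, y=-1) — eval_a: s=0, then (((5 * s) <= (7 - -1)) || ((2 - 4) >= (-0))) is true, then x=-1, then returns 0; eval_b: s=0, then (((5 * s) <= (7 - -1)) || ((2 - 4) >= (-0))) is true, then x=-1, then returns 0; agreement on 0.
Checked all 32 inputs in the declared domain: the outputs agree on every one.
verdict: equivalent


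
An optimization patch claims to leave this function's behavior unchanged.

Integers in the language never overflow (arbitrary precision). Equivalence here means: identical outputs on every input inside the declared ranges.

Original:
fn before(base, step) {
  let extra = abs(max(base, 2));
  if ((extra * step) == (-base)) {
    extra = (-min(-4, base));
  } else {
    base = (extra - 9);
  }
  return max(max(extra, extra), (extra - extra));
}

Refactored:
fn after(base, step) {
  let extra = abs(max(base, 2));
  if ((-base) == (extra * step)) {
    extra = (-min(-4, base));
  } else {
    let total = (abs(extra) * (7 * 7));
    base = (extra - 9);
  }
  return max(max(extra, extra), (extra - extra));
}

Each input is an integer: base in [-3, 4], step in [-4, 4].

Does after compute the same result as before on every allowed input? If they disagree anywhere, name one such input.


Reading the diff, among the changes: min/max/abs usage differs; also constant usage differs; also statement counts differ; also local variable names differ; also arithmetic usage differs.
Tracing base=0, step=-2: before: extra = 2; ((extra * step) == (-base)) -> false; base = -7; return 2 | after: extra = 2; ((-base) == (extra * step)) -> false; total = 98; base = -7; return 2 — matching result 2.
Across all 72 domain points the two functions coincide.
verdict: equivalent


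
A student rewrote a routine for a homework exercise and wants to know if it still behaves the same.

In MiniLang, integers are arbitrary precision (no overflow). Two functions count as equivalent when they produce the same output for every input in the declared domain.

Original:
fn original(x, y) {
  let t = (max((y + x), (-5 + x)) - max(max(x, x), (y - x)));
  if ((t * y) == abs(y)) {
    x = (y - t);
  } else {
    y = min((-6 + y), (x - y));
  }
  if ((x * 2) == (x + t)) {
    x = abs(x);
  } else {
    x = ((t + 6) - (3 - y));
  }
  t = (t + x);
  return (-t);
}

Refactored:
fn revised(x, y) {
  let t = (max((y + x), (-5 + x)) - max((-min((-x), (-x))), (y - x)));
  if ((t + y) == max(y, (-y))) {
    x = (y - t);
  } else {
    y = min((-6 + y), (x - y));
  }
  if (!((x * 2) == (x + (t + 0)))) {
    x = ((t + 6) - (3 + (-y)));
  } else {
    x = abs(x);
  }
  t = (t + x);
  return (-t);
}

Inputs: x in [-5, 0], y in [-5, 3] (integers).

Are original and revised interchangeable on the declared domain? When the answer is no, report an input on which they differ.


x=-5, y=0 yields 17 from original but 23 from revised.
verdict: not equivalent; witness: x=-5, y=0


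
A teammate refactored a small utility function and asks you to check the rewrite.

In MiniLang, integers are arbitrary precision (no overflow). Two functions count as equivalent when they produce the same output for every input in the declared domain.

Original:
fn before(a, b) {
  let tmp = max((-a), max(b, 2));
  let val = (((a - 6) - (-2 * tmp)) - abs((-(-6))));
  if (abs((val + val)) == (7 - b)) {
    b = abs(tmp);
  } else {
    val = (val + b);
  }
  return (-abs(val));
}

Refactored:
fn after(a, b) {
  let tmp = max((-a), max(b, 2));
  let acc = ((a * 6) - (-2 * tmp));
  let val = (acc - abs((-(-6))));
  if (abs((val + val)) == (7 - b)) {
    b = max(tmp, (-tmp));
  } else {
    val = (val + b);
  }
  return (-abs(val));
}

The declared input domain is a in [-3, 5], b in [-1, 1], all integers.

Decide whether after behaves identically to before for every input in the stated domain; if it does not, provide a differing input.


Take a=-3, b=-1.
before: tmp = 3; val = -9; (abs((val + val)) == (7 - b)) -> false; val = -10; return -10
after: tmp = 3; acc = -12; val = -18; (abs((val + val)) == (7 - b)) -> false; val = -19; return -19
-10 against -19: the behavior changed.
verdict: not equivalent; witness: a=-3, b=-1


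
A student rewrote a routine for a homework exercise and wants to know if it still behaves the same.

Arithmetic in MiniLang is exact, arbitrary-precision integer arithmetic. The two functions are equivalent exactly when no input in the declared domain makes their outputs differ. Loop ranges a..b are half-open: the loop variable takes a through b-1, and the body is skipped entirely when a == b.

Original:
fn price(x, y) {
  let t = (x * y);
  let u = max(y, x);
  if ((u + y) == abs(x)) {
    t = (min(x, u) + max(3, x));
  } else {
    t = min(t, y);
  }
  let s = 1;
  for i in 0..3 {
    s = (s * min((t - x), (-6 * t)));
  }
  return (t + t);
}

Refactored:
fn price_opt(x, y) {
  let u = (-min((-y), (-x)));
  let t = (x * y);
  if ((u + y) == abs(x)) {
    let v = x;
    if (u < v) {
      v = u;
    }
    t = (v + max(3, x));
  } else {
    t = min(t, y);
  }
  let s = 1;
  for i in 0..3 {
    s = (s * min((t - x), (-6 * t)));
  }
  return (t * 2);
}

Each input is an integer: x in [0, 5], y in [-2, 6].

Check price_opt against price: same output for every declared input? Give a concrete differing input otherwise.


This is a faithful refactor — comparison usage differs, min/max/abs usage differs, branching structure differs, arithmetic usage differs, statement counts differ, constant usage differs, local variable names differ, but the computed results match everywhere.
One worked example (x=3, y=6) — price: t = 18; u = 6; ((u + y) == abs(x)) -> false; t = 6; s = 1; [i=0]; s = -36; [i=1]; s = 1296; [i=2]; s = -46656; return 12; price_opt: u = 6; t = 18; ((u + y) == abs(x)) -> false; t = 6; s = 1; [i=0]; s = -36; [i=1]; s = 1296; [i=2]; s = -46656; return 12; agreement on 12.
An exhaustive pass over the 54 declared inputs shows identical outputs.
verdict: equivalent
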